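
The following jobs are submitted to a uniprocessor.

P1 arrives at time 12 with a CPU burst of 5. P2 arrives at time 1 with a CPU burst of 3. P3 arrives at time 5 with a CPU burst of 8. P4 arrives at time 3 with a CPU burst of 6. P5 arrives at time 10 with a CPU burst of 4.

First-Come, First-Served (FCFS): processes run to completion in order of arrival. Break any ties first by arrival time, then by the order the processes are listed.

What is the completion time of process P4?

10

Schedule: | idle 0-1 | P2 1-4 | P4 4-10 | P3 10-18 | P5 18-22 | P1 22-27 |
Completion: P1=27  P2=4  P3=18  P4=10  P5=22
Turnaround (C−A): P1=15  P2=3  P3=13  P4=7  P5=12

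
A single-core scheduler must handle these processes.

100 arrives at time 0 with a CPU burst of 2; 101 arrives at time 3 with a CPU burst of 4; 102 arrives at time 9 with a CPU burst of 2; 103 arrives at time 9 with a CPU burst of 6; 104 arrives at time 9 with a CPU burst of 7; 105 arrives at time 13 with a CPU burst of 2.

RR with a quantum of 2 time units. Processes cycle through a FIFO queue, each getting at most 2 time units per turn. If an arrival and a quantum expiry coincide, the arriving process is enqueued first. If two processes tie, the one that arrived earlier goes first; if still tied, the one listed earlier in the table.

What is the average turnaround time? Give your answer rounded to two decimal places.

7.17

Gantt: | 100 0-2 | idle 2-3 | 101 3-7 | idle 7-9 | 102 9-11 | 103 11-13 | 104 13-15 | 105 15-17 | 103 17-19 | 104 19-21 | 103 21-23 | 104 23-26 |
Completion: 100=2  101=7  102=11  103=23  104=26  105=17
Turnaround (C−A): 100=2  101=4  102=2  103=14  104=17  105=4
Turnaround times: 100=2, 101=4, 102=2, 103=14, 104=17, 105=4
Average turnaround = (2+4+2+14+17+4) / 6 = 43/6 = 7.17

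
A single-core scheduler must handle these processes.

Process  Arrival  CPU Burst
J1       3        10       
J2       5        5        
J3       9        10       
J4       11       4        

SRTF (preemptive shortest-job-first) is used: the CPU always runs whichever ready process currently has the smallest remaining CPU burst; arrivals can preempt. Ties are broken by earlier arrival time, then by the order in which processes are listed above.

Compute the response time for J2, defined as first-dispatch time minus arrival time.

0

Schedule: | idle 0-3 | J1 3-5 | J2 5-10 | J1 10-11 | J4 11-15 | J1 15-22 | J3 22-32 |
Completion: J1=22  J2=10  J3=32  J4=15
Turnaround (C−A): J1=19  J2=5  J3=23  J4=4
Response(J2) = first start − arrival = 5 − 5 = 0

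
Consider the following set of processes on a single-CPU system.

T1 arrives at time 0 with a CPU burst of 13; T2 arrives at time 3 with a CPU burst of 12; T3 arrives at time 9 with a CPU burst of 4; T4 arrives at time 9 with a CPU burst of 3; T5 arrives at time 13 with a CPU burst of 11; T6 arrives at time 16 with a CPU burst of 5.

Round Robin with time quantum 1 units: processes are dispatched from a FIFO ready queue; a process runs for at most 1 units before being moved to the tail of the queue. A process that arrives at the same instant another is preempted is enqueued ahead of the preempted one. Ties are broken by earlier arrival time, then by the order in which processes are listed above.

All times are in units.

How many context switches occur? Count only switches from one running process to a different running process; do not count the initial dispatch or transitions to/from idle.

42

Schedule: | T1 0-3 | T2 3-4 | T1 4-5 | T2 5-6 | T1 6-7 | T2 7-8 | T1 8-9 | T2 9-10 | T3 10-11 | T4 11-12 | T1 12-13 | T2 13-14 | T3 14-15 | T4 15-16 | T5 16-17 | T1 17-18 | T2 18-19 | T3 19-20 | T6 20-21 | T4 21-22 | T5 22-23 | T1 23-24 | T2 24-25 | T3 25-26 | T6 26-27 | T5 27-28 | T1 28-29 | T2 29-30 | T6 30-31 | T5 31-32 | T1 32-33 | T2 33-34 | T6 34-35 | T5 35-36 | T1 36-37 | T2 37-38 | T6 38-39 | T5 39-40 | T1 40-41 | T2 41-42 | T5 42-43 | T2 43-44 | T5 44-48 |
Completion: T1=41  T2=44  T3=26  T4=22  T5=48  T6=39
Turnaround (C−A): T1=41  T2=41  T3=17  T4=13  T5=35  T6=23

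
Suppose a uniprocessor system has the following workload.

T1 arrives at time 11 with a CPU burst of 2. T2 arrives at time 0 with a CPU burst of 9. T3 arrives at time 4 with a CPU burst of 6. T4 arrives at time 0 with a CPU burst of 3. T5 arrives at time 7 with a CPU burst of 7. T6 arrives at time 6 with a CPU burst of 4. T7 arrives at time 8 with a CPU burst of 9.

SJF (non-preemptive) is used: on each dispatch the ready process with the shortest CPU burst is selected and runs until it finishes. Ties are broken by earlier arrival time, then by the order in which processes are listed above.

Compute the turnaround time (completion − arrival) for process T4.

Timeline: | T4 0-3 | T2 3-12 | T1 12-14 | T6 14-18 | T3 18-24 | T5 24-31 | T7 31-40 |
Completion: T1=14  T2=12  T3=24  T4=3  T5=31  T6=18  T7=40
Turnaround (C−A): T1=3  T2=12  T3=20  T4=3  T5=24  T6=12  T7=32
Turnaround(T4) = completion − arrival = 3 − 0 = 3

3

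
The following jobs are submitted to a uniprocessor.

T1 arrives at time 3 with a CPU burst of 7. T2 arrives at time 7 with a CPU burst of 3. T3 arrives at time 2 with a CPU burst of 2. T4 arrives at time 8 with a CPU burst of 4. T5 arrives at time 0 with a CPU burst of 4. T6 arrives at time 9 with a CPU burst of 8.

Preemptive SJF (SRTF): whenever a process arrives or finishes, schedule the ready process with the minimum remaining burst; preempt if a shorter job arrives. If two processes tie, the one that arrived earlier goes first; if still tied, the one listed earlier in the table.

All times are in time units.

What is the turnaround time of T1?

Schedule: | T5 0-4 | T3 4-6 | T1 6-7 | T2 7-10 | T4 10-14 | T1 14-20 | T6 20-28 |
Completion: T1=20  T2=10  T3=6  T4=14  T5=4  T6=28
Turnaround (C−A): T1=17  T2=3  T3=4  T4=6  T5=4  T6=19
Turnaround(T1) = completion − arrival = 20 − 3 = 17

17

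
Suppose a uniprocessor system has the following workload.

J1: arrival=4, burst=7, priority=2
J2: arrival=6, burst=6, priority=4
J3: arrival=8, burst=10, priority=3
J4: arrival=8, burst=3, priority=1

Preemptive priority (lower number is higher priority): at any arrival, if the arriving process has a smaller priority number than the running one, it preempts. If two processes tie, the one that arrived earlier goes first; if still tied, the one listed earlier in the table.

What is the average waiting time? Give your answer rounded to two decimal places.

Timeline: | idle 0-4 | J1 4-8 | J4 8-11 | J1 11-14 | J3 14-24 | J2 24-30 |
Completion: J1=14  J2=30  J3=24  J4=11
Turnaround (C−A): J1=10  J2=24  J3=16  J4=3
Waiting times: J1=3, J2=18, J3=6, J4=0
Average waiting = (3+18+6+0) / 4 = 27/4 = 6.75

6.75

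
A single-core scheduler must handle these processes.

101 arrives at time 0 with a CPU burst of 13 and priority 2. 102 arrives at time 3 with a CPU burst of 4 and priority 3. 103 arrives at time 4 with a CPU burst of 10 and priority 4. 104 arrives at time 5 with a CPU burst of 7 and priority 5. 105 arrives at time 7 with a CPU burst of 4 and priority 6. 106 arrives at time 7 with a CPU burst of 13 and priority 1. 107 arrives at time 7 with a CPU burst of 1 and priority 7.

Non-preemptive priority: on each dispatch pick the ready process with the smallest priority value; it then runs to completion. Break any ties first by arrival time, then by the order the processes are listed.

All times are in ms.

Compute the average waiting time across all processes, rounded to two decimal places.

24.86

Timeline: | 101 0-13 | 106 13-26 | 102 26-30 | 103 30-40 | 104 40-47 | 105 47-51 | 107 51-52 |
Completion: 101=13  102=30  103=40  104=47  105=51  106=26  107=52
Waiting times: 101=0, 102=23, 103=26, 104=35, 105=40, 106=6, 107=44
Average waiting = (0+23+26+35+40+6+44) / 7 = 174/7 = 24.86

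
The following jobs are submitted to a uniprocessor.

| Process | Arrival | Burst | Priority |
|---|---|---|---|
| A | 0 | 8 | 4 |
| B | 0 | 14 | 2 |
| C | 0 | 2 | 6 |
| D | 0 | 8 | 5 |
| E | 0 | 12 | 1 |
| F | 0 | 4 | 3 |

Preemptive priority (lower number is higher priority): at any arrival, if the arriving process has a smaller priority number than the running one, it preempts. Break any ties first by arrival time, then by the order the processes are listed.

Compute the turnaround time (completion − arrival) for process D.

46

Gantt: | E 0-12 | B 12-26 | F 26-30 | A 30-38 | D 38-46 | C 46-48 |
Completion: A=38  B=26  C=48  D=46  E=12  F=30
Turnaround (C−A): A=38  B=26  C=48  D=46  E=12  F=30
Turnaround(D) = completion − arrival = 46 − 0 = 46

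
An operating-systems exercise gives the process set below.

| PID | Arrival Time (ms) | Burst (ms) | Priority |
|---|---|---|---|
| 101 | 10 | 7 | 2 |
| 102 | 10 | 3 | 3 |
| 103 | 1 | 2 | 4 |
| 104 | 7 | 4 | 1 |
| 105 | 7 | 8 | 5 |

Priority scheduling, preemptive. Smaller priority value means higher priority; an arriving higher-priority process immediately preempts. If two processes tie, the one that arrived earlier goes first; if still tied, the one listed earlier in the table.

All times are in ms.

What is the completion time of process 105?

Schedule: | idle 0-1 | 103 1-3 | idle 3-7 | 104 7-11 | 101 11-18 | 102 18-21 | 105 21-29 |
Completion: 101=18  102=21  103=3  104=11  105=29
Turnaround (C−A): 101=8  102=11  103=2  104=4  105=22

29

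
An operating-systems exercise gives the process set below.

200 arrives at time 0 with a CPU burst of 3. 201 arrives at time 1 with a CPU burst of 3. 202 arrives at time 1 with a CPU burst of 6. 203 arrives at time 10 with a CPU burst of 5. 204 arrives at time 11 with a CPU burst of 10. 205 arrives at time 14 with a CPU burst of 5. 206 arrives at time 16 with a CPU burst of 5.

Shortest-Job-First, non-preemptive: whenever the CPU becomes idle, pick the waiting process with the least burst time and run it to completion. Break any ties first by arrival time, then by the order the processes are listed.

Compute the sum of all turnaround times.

Schedule: | 200 0-3 | 201 3-6 | 202 6-12 | 203 12-17 | 205 17-22 | 206 22-27 | 204 27-37 |
Completion: 200=3  201=6  202=12  203=17  204=37  205=22  206=27
Turnaround (C−A): 200=3  201=5  202=11  203=7  204=26  205=8  206=11
Turnaround = completion − arrival: 200=3, 201=5, 202=11, 203=7, 204=26, 205=8, 206=11
Total turnaround = 3 + 5 + 11 + 7 + 26 + 8 + 11 = 71

71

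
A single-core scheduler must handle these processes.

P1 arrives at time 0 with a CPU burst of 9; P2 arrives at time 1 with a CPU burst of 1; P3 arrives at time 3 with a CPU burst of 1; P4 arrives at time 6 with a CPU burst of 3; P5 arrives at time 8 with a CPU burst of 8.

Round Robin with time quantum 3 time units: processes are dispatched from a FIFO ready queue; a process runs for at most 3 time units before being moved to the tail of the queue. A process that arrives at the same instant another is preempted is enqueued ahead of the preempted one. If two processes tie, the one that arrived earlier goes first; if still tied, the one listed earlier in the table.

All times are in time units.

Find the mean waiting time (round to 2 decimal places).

3.80

Schedule: | P1 0-3 | P2 3-4 | P3 4-5 | P1 5-8 | P4 8-11 | P5 11-14 | P1 14-17 | P5 17-22 |
Completion: P1=17  P2=4  P3=5  P4=11  P5=22
Waiting times: P1=8, P2=2, P3=1, P4=2, P5=6
Average waiting = (8+2+1+2+6) / 5 = 19/5 = 3.80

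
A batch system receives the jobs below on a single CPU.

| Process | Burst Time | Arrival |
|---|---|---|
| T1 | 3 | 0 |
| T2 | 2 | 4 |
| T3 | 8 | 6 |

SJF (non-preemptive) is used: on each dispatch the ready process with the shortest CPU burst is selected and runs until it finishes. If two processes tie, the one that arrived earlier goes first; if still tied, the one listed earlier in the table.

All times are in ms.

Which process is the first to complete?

T1

Gantt: | T1 0-3 | idle 3-4 | T2 4-6 | T3 6-14 |
Completion: T1=3  T2=6  T3=14
Finish order: T1 → T2 → T3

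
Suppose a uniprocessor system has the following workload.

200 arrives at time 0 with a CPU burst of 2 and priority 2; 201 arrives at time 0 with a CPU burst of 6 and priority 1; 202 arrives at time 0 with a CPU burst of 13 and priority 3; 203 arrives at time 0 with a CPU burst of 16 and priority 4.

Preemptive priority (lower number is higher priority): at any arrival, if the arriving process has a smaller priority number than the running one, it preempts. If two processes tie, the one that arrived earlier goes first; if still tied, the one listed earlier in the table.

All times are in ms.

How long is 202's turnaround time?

Timeline: | 201 0-6 | 200 6-8 | 202 8-21 | 203 21-37 |
Completion: 200=8  201=6  202=21  203=37
Turnaround(202) = completion − arrival = 21 − 0 = 21

21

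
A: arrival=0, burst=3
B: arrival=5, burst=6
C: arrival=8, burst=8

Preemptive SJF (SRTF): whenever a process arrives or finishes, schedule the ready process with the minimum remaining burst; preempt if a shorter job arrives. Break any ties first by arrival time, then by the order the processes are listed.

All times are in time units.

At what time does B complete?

Timeline: | A 0-3 | idle 3-5 | B 5-11 | C 11-19 |
Completion: A=3  B=11  C=19
Turnaround (C−A): A=3  B=6  C=11

11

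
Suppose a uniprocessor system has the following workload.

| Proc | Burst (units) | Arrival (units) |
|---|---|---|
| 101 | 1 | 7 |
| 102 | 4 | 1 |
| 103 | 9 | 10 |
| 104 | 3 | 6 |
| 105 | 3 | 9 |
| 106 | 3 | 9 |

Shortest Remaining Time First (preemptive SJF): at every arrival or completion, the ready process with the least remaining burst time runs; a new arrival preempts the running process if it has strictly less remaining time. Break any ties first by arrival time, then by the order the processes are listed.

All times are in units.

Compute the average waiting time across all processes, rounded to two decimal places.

Timeline: | idle 0-1 | 102 1-5 | idle 5-6 | 104 6-7 | 101 7-8 | 104 8-10 | 105 10-13 | 106 13-16 | 103 16-25 |
Completion: 101=8  102=5  103=25  104=10  105=13  106=16
Waiting times: 101=0, 102=0, 103=6, 104=1, 105=1, 106=4
Average waiting = (0+0+6+1+1+4) / 6 = 12/6 = 2.00

2.00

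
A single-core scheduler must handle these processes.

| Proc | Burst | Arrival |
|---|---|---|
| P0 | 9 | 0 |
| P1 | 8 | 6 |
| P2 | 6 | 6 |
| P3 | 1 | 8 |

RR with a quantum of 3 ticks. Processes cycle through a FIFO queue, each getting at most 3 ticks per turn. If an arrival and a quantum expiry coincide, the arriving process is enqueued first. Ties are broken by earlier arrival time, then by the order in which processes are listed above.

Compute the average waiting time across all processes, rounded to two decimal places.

Schedule: | P0 0-6 | P1 6-9 | P2 9-12 | P0 12-15 | P3 15-16 | P1 16-19 | P2 19-22 | P1 22-24 |
Completion: P0=15  P1=24  P2=22  P3=16
Waiting times: P0=6, P1=10, P2=10, P3=7
Average waiting = (6+10+10+7) / 4 = 33/4 = 8.25

8.25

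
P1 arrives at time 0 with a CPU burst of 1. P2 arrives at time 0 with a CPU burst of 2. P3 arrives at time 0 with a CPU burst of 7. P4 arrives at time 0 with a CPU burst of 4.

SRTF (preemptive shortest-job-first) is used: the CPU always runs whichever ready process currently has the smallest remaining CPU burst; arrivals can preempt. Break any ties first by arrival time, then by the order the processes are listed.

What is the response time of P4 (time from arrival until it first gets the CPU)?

Schedule: | P1 0-1 | P2 1-3 | P4 3-7 | P3 7-14 |
Completion: P1=1  P2=3  P3=14  P4=7
Turnaround (C−A): P1=1  P2=3  P3=14  P4=7
Response(P4) = first start − arrival = 3 − 0 = 3

3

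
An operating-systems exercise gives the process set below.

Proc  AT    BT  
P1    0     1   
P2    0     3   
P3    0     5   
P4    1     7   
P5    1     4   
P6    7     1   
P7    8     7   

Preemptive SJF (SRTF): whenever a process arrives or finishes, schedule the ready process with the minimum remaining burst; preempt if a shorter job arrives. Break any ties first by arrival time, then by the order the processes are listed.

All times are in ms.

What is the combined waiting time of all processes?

Schedule: | P1 0-1 | P2 1-4 | P5 4-8 | P6 8-9 | P3 9-14 | P4 14-21 | P7 21-28 |
Completion: P1=1  P2=4  P3=14  P4=21  P5=8  P6=9  P7=28
Turnaround (C−A): P1=1  P2=4  P3=14  P4=20  P5=7  P6=2  P7=20
Waiting = turnaround − burst: P1=0, P2=1, P3=9, P4=13, P5=3, P6=1, P7=13
Total waiting = 0 + 1 + 9 + 13 + 3 + 1 + 13 = 40

40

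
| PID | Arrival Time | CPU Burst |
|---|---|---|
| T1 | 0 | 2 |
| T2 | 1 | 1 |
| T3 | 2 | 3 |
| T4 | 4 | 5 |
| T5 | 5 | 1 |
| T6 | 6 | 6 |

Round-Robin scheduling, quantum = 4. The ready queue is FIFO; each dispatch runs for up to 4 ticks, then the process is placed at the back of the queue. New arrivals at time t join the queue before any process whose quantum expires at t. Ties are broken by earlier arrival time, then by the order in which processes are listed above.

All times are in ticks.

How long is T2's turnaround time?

Gantt: | T1 0-2 | T2 2-3 | T3 3-6 | T4 6-10 | T5 10-11 | T6 11-15 | T4 15-16 | T6 16-18 |
Completion: T1=2  T2=3  T3=6  T4=16  T5=11  T6=18
Turnaround(T2) = completion − arrival = 3 − 1 = 2

2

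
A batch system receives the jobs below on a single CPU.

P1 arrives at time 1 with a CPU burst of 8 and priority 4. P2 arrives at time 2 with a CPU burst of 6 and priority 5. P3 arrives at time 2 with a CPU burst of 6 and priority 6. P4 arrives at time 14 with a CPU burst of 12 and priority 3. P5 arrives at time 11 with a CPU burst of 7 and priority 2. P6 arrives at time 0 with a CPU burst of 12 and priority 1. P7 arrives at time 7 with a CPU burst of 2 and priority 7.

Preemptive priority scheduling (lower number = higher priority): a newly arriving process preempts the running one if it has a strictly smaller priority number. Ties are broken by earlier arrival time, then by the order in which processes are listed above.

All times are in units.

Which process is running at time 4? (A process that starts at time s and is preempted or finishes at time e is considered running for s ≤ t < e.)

Timeline: | P6 0-12 | P5 12-19 | P4 19-31 | P1 31-39 | P2 39-45 | P3 45-51 | P7 51-53 |
Completion: P1=39  P2=45  P3=51  P4=31  P5=19  P6=12  P7=53

P6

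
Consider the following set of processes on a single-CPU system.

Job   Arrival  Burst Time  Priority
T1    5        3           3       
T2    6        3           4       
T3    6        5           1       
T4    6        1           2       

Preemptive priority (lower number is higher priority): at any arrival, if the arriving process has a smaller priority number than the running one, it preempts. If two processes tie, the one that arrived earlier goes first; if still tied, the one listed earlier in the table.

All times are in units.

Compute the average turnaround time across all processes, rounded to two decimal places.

Timeline: | idle 0-5 | T1 5-6 | T3 6-11 | T4 11-12 | T1 12-14 | T2 14-17 |
Completion: T1=14  T2=17  T3=11  T4=12
Turnaround times: T1=9, T2=11, T3=5, T4=6
Average turnaround = (9+11+5+6) / 4 = 31/4 = 7.75

7.75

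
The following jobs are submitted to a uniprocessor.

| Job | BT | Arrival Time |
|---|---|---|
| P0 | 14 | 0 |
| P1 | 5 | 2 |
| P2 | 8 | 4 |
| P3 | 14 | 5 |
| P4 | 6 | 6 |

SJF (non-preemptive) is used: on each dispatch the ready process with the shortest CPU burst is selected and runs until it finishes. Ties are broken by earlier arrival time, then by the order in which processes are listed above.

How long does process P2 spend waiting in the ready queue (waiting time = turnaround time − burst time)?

Gantt: | P0 0-14 | P1 14-19 | P4 19-25 | P2 25-33 | P3 33-47 |
Completion: P0=14  P1=19  P2=33  P3=47  P4=25
Waiting(P2) = turnaround − burst = 29 − 8 = 21

21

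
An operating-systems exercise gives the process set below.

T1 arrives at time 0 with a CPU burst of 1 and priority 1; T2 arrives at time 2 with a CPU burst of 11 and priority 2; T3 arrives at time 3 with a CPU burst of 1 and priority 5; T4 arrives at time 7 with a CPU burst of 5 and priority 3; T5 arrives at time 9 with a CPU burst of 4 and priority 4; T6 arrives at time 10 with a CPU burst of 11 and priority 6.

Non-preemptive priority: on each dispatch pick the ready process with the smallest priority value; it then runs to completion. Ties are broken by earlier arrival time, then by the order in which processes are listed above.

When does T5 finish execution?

22

Gantt: | T1 0-1 | idle 1-2 | T2 2-13 | T4 13-18 | T5 18-22 | T3 22-23 | T6 23-34 |
Completion: T1=1  T2=13  T3=23  T4=18  T5=22  T6=34
Turnaround (C−A): T1=1  T2=11  T3=20  T4=11  T5=13  T6=24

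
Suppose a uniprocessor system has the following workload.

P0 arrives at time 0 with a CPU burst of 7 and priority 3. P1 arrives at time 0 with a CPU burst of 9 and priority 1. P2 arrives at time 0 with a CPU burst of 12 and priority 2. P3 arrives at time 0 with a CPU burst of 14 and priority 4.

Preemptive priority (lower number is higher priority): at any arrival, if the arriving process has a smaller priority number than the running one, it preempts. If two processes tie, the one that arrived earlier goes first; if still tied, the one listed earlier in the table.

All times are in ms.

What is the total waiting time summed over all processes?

58

Timeline: | P1 0-9 | P2 9-21 | P0 21-28 | P3 28-42 |
Completion: P0=28  P1=9  P2=21  P3=42
Waiting = turnaround − burst: P0=21, P1=0, P2=9, P3=28
Total waiting = 21 + 0 + 9 + 28 = 58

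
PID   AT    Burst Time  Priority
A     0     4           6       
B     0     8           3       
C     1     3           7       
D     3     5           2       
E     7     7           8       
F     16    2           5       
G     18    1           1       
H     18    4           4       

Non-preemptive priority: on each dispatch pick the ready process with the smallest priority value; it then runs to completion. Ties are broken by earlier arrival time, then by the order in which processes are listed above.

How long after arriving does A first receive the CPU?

13

Schedule: | B 0-8 | D 8-13 | A 13-17 | F 17-19 | G 19-20 | H 20-24 | C 24-27 | E 27-34 |
Completion: A=17  B=8  C=27  D=13  E=34  F=19  G=20  H=24
Turnaround (C−A): A=17  B=8  C=26  D=10  E=27  F=3  G=2  H=6
Response(A) = first start − arrival = 13 − 0 = 13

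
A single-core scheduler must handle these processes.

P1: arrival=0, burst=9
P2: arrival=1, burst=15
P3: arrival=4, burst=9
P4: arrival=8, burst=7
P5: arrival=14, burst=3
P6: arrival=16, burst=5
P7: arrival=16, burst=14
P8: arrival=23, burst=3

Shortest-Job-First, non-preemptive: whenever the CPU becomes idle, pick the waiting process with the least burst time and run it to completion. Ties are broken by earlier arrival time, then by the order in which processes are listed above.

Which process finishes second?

Schedule: | P1 0-9 | P4 9-16 | P5 16-19 | P6 19-24 | P8 24-27 | P3 27-36 | P7 36-50 | P2 50-65 |
Completion: P1=9  P2=65  P3=36  P4=16  P5=19  P6=24  P7=50  P8=27
Turnaround (C−A): P1=9  P2=64  P3=32  P4=8  P5=5  P6=8  P7=34  P8=4
Finish order: P1 → P4 → P5 → P6 → P8 → P3 → P7 → P2

P4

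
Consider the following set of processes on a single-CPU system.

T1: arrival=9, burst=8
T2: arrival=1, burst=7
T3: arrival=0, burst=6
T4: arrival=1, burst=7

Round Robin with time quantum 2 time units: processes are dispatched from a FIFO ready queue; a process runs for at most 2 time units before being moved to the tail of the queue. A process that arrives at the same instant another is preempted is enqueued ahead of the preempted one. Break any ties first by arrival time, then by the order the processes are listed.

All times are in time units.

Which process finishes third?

T4

Timeline: | T3 0-2 | T2 2-4 | T4 4-6 | T3 6-8 | T2 8-10 | T4 10-12 | T3 12-14 | T1 14-16 | T2 16-18 | T4 18-20 | T1 20-22 | T2 22-23 | T4 23-24 | T1 24-28 |
Completion: T1=28  T2=23  T3=14  T4=24
Turnaround (C−A): T1=19  T2=22  T3=14  T4=23
Finish order: T3 → T2 → T4 → T1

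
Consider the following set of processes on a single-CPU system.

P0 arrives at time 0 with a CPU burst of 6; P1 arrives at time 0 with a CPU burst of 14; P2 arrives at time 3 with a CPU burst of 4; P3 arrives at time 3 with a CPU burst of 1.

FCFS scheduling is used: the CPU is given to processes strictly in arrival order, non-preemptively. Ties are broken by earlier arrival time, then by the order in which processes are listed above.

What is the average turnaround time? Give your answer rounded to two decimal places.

Gantt: | P0 0-6 | P1 6-20 | P2 20-24 | P3 24-25 |
Completion: P0=6  P1=20  P2=24  P3=25
Turnaround times: P0=6, P1=20, P2=21, P3=22
Average turnaround = (6+20+21+22) / 4 = 69/4 = 17.25

17.25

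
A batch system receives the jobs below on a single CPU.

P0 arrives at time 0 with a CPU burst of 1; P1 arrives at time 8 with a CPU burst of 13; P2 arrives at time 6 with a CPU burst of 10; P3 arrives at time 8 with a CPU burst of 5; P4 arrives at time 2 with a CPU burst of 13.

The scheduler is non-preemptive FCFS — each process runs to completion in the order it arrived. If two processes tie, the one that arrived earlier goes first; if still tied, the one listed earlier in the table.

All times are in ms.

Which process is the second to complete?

P4

Gantt: | P0 0-1 | idle 1-2 | P4 2-15 | P2 15-25 | P1 25-38 | P3 38-43 |
Completion: P0=1  P1=38  P2=25  P3=43  P4=15
Turnaround (C−A): P0=1  P1=30  P2=19  P3=35  P4=13
Finish order: P0 → P4 → P2 → P1 → P3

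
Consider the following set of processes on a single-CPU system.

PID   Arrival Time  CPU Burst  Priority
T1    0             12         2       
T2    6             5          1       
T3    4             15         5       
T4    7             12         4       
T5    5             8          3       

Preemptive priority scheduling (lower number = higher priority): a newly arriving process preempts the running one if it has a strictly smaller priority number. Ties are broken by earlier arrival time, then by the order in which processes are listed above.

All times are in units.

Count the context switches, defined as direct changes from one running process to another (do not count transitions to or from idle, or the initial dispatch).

Schedule: | T1 0-6 | T2 6-11 | T1 11-17 | T5 17-25 | T4 25-37 | T3 37-52 |
Completion: T1=17  T2=11  T3=52  T4=37  T5=25
Turnaround (C−A): T1=17  T2=5  T3=48  T4=30  T5=20

5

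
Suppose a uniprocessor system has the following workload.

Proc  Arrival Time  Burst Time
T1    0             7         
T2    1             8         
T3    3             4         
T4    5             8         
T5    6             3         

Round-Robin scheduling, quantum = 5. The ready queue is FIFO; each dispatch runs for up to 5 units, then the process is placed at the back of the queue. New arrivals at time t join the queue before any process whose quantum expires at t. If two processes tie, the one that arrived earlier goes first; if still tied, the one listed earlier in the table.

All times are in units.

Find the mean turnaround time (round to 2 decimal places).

20.20

Schedule: | T1 0-5 | T2 5-10 | T3 10-14 | T4 14-19 | T1 19-21 | T5 21-24 | T2 24-27 | T4 27-30 |
Completion: T1=21  T2=27  T3=14  T4=30  T5=24
Turnaround (C−A): T1=21  T2=26  T3=11  T4=25  T5=18
Turnaround times: T1=21, T2=26, T3=11, T4=25, T5=18
Average turnaround = (21+26+11+25+18) / 5 = 101/5 = 20.20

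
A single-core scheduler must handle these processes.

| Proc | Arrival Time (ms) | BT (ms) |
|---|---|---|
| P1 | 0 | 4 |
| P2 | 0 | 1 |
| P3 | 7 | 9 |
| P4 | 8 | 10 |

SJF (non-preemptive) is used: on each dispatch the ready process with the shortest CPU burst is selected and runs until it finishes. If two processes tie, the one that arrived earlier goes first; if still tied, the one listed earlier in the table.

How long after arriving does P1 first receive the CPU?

1

Timeline: | P2 0-1 | P1 1-5 | idle 5-7 | P3 7-16 | P4 16-26 |
Completion: P1=5  P2=1  P3=16  P4=26
Turnaround (C−A): P1=5  P2=1  P3=9  P4=18
Response(P1) = first start − arrival = 1 − 0 = 1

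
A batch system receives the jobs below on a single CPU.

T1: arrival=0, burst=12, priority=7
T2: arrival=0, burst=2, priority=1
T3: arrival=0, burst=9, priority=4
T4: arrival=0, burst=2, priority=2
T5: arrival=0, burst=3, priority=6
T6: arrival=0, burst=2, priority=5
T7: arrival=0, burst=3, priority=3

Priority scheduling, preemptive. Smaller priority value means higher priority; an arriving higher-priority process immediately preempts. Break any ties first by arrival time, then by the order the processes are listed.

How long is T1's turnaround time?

33

Timeline: | T2 0-2 | T4 2-4 | T7 4-7 | T3 7-16 | T6 16-18 | T5 18-21 | T1 21-33 |
Completion: T1=33  T2=2  T3=16  T4=4  T5=21  T6=18  T7=7
Turnaround (C−A): T1=33  T2=2  T3=16  T4=4  T5=21  T6=18  T7=7
Turnaround(T1) = completion − arrival = 33 − 0 = 33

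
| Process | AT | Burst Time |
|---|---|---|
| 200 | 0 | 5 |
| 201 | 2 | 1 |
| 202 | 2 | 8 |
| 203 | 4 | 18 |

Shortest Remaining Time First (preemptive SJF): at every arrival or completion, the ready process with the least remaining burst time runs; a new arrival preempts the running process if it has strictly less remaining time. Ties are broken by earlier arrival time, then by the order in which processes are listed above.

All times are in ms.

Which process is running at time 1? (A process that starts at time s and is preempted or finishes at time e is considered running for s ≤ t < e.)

200

Gantt: | 200 0-2 | 201 2-3 | 200 3-6 | 202 6-14 | 203 14-32 |
Completion: 200=6  201=3  202=14  203=32
Turnaround (C−A): 200=6  201=1  202=12  203=28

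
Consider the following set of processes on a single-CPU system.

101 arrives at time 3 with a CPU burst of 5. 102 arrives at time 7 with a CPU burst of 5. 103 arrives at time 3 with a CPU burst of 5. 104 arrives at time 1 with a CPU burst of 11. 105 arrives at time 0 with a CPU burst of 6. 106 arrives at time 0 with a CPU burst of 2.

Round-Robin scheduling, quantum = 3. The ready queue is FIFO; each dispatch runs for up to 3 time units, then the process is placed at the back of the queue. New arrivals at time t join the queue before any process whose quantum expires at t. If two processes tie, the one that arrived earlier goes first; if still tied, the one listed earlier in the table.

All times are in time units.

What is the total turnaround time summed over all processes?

123

Gantt: | 105 0-3 | 106 3-5 | 104 5-8 | 101 8-11 | 103 11-14 | 105 14-17 | 102 17-20 | 104 20-23 | 101 23-25 | 103 25-27 | 102 27-29 | 104 29-34 |
Completion: 101=25  102=29  103=27  104=34  105=17  106=5
Turnaround (C−A): 101=22  102=22  103=24  104=33  105=17  106=5
Turnaround = completion − arrival: 101=22, 102=22, 103=24, 104=33, 105=17, 106=5
Total turnaround = 22 + 22 + 24 + 33 + 17 + 5 = 123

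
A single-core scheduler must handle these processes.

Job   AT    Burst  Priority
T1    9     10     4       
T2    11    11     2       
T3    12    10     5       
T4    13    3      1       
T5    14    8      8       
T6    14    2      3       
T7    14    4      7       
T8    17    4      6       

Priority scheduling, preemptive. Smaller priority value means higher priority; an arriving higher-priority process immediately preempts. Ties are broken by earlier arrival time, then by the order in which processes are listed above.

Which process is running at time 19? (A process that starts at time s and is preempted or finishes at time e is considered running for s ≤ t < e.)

Gantt: | idle 0-9 | T1 9-11 | T2 11-13 | T4 13-16 | T2 16-25 | T6 25-27 | T1 27-35 | T3 35-45 | T8 45-49 | T7 49-53 | T5 53-61 |
Completion: T1=35  T2=25  T3=45  T4=16  T5=61  T6=27  T7=53  T8=49
Turnaround (C−A): T1=26  T2=14  T3=33  T4=3  T5=47  T6=13  T7=39  T8=32

T2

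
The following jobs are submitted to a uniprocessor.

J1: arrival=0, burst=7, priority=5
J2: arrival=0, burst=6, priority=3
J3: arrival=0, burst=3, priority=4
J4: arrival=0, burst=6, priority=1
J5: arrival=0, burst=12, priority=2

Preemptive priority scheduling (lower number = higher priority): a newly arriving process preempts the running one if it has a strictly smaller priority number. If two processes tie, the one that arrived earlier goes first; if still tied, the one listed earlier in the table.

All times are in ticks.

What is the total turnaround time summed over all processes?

109

Timeline: | J4 0-6 | J5 6-18 | J2 18-24 | J3 24-27 | J1 27-34 |
Completion: J1=34  J2=24  J3=27  J4=6  J5=18
Turnaround = completion − arrival: J1=34, J2=24, J3=27, J4=6, J5=18
Total turnaround = 34 + 24 + 27 + 6 + 18 = 109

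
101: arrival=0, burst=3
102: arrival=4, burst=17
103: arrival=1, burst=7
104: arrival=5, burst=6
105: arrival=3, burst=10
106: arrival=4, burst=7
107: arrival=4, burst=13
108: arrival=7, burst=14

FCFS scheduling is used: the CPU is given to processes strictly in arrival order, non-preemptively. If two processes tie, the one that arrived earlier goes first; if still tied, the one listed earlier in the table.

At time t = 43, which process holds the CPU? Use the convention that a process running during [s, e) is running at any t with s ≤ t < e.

Timeline: | 101 0-3 | 103 3-10 | 105 10-20 | 102 20-37 | 106 37-44 | 107 44-57 | 104 57-63 | 108 63-77 |
Completion: 101=3  102=37  103=10  104=63  105=20  106=44  107=57  108=77
Turnaround (C−A): 101=3  102=33  103=9  104=58  105=17  106=40  107=53  108=70

106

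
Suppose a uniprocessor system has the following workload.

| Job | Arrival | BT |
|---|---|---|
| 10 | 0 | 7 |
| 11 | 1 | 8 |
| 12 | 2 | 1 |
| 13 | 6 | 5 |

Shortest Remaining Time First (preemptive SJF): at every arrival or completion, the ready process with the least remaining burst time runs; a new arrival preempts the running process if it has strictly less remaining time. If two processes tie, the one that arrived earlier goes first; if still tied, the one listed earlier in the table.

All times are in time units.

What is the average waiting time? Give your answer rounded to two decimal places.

Gantt: | 10 0-2 | 12 2-3 | 10 3-8 | 13 8-13 | 11 13-21 |
Completion: 10=8  11=21  12=3  13=13
Turnaround (C−A): 10=8  11=20  12=1  13=7
Waiting times: 10=1, 11=12, 12=0, 13=2
Average waiting = (1+12+0+2) / 4 = 15/4 = 3.75

3.75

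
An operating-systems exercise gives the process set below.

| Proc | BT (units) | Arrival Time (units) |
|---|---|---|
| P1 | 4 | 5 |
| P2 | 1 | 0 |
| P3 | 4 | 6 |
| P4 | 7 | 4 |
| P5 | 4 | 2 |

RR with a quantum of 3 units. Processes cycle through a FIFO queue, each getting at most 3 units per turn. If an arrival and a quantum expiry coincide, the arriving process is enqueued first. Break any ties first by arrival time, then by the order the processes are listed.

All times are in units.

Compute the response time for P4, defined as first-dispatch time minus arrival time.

1

Timeline: | P2 0-1 | idle 1-2 | P5 2-5 | P4 5-8 | P1 8-11 | P5 11-12 | P3 12-15 | P4 15-18 | P1 18-19 | P3 19-20 | P4 20-21 |
Completion: P1=19  P2=1  P3=20  P4=21  P5=12
Turnaround (C−A): P1=14  P2=1  P3=14  P4=17  P5=10
Response(P4) = first start − arrival = 5 − 4 = 1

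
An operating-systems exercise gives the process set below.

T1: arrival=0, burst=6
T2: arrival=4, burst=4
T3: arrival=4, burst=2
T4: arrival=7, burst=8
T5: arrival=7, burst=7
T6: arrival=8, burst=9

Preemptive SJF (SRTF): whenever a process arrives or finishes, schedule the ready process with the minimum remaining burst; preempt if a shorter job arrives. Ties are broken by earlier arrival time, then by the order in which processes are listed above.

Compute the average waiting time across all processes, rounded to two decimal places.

7.00

Gantt: | T1 0-6 | T3 6-8 | T2 8-12 | T5 12-19 | T4 19-27 | T6 27-36 |
Completion: T1=6  T2=12  T3=8  T4=27  T5=19  T6=36
Turnaround (C−A): T1=6  T2=8  T3=4  T4=20  T5=12  T6=28
Waiting times: T1=0, T2=4, T3=2, T4=12, T5=5, T6=19
Average waiting = (0+4+2+12+5+19) / 6 = 42/6 = 7.00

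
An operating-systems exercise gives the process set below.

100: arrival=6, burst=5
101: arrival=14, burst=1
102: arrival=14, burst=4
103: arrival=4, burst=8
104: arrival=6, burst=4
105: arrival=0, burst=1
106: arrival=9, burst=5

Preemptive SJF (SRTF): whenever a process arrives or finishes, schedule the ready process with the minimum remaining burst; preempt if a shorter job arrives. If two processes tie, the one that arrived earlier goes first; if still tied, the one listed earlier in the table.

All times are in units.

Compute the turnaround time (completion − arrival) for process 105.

1

Schedule: | 105 0-1 | idle 1-4 | 103 4-6 | 104 6-10 | 100 10-15 | 101 15-16 | 102 16-20 | 106 20-25 | 103 25-31 |
Completion: 100=15  101=16  102=20  103=31  104=10  105=1  106=25
Turnaround(105) = completion − arrival = 1 − 0 = 1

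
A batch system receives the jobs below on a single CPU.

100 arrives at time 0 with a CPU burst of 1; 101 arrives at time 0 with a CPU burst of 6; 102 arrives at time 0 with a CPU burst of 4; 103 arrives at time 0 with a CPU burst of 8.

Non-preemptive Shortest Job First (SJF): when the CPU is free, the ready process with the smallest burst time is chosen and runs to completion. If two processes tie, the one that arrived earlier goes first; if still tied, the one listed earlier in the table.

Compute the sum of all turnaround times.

Timeline: | 100 0-1 | 102 1-5 | 101 5-11 | 103 11-19 |
Completion: 100=1  101=11  102=5  103=19
Turnaround = completion − arrival: 100=1, 101=11, 102=5, 103=19
Total turnaround = 1 + 11 + 5 + 19 = 36

36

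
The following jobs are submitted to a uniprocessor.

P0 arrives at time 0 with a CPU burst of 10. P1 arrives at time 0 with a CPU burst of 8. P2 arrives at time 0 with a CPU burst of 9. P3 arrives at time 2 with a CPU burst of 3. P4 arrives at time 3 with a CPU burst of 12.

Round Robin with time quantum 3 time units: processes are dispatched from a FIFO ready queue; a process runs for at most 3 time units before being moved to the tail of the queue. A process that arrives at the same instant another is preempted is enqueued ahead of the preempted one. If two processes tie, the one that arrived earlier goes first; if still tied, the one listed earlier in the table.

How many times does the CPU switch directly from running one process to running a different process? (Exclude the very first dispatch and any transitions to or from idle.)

Timeline: | P0 0-3 | P1 3-6 | P2 6-9 | P3 9-12 | P4 12-15 | P0 15-18 | P1 18-21 | P2 21-24 | P4 24-27 | P0 27-30 | P1 30-32 | P2 32-35 | P4 35-38 | P0 38-39 | P4 39-42 |
Completion: P0=39  P1=32  P2=35  P3=12  P4=42

14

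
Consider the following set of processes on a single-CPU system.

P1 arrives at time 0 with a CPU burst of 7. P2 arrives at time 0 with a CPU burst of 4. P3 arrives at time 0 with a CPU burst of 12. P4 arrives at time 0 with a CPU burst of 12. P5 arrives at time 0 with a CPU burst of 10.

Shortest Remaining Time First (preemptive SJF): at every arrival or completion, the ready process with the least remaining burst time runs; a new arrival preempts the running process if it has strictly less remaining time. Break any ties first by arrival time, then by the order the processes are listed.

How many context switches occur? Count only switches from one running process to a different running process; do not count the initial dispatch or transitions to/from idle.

Gantt: | P2 0-4 | P1 4-11 | P5 11-21 | P3 21-33 | P4 33-45 |
Completion: P1=11  P2=4  P3=33  P4=45  P5=21
Turnaround (C−A): P1=11  P2=4  P3=33  P4=45  P5=21

4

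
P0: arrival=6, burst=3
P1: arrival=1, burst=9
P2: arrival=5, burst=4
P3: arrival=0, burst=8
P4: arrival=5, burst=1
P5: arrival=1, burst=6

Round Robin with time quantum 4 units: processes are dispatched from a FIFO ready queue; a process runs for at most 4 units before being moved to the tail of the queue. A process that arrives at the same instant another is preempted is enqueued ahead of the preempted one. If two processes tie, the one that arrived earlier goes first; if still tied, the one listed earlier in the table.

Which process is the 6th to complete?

Timeline: | P3 0-4 | P1 4-8 | P5 8-12 | P3 12-16 | P2 16-20 | P4 20-21 | P0 21-24 | P1 24-28 | P5 28-30 | P1 30-31 |
Completion: P0=24  P1=31  P2=20  P3=16  P4=21  P5=30
Turnaround (C−A): P0=18  P1=30  P2=15  P3=16  P4=16  P5=29
Finish order: P3 → P2 → P4 → P0 → P5 → P1

P1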